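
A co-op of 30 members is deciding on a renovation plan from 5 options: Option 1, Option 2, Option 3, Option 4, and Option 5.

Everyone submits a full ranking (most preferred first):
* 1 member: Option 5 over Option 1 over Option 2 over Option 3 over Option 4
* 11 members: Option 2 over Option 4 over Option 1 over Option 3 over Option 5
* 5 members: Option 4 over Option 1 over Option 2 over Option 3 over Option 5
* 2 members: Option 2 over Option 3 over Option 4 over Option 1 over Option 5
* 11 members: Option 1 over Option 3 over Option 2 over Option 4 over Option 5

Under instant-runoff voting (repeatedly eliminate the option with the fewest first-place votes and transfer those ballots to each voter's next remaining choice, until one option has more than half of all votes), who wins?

Option 1

Round 1: Option 1 11, Option 2 13, Option 3 0, Option 4 5, Option 5 1. Option 3 eliminated.
Round 2: Option 1 11, Option 2 13, Option 4 5, Option 5 1. Option 5 eliminated.
Round 3: Option 1 12, Option 2 13, Option 4 5. Option 4 eliminated.
Round 4: Option 1 17, Option 2 13. Option 1 has a majority (≥16).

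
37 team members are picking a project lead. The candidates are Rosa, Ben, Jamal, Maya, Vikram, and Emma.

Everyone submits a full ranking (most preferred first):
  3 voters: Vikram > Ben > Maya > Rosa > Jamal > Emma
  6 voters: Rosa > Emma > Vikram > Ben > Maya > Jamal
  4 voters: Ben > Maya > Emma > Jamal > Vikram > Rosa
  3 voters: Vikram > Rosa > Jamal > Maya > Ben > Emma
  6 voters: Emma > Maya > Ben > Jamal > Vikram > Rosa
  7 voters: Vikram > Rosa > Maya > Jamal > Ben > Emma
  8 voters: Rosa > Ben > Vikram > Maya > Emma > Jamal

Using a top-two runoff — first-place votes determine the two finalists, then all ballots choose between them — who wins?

Round 1 first-place votes: Rosa 14, Ben 4, Jamal 0, Maya 0, Vikram 13, Emma 6. Rosa and Vikram advance.
Runoff: Rosa is ranked above Vikram on 14 ballots, Vikram above Rosa on 23.

Vikram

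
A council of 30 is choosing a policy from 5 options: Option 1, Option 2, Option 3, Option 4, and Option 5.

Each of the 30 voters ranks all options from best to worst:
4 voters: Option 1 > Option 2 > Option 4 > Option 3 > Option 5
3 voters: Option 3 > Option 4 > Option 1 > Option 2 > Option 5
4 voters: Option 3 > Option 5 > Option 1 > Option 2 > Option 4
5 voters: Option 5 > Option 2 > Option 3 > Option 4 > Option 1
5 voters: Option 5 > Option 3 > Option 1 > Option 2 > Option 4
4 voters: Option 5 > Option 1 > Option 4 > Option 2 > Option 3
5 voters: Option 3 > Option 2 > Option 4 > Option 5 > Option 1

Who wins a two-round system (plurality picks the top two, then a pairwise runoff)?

Option 3

Round 1 first-place votes: Option 1 4, Option 2 0, Option 3 12, Option 4 0, Option 5 14. Option 5 and Option 3 advance.
Runoff: Option 5 is ranked above Option 3 on 14 ballots, Option 3 above Option 5 on 16.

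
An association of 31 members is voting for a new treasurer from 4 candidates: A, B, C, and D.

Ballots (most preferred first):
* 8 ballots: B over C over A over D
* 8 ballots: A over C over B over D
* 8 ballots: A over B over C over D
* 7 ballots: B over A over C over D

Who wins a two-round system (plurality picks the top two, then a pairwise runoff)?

A

Round 1 first-place votes: A 16, B 15, C 0, D 0. A and B advance.
Runoff: A is ranked above B on 16 ballots, B above A on 15.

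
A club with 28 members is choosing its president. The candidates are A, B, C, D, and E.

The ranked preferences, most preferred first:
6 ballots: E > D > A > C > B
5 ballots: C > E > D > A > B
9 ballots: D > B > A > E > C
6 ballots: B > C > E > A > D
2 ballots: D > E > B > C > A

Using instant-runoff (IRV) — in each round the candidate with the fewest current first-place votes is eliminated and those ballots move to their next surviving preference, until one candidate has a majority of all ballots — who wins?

E

Round 1: A 0, B 6, C 5, D 11, E 6. A eliminated.
Round 2: B 6, C 5, D 11, E 6. C eliminated.
Round 3: B 6, D 11, E 11. B eliminated.
Round 4: D 11, E 17. E has a majority (≥15).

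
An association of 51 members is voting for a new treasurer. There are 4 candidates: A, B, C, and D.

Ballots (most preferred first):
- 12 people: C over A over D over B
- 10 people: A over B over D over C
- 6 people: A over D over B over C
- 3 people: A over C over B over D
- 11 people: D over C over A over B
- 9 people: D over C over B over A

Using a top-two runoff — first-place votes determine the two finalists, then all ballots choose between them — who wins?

Round 1 first-place votes: A 19, B 0, C 12, D 20. D and A advance.
Runoff: D is ranked above A on 20 ballots, A above D on 31.

A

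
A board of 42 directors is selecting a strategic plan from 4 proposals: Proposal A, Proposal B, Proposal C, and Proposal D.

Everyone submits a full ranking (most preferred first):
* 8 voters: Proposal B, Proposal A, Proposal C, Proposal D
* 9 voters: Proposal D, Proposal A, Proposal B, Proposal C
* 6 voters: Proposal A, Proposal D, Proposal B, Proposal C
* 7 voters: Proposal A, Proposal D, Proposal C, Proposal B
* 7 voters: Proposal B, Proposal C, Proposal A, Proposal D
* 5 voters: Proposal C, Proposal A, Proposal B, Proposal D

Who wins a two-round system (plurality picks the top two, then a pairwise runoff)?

Proposal A

Round 1 first-place votes: Proposal A 13, Proposal B 15, Proposal C 5, Proposal D 9. Proposal B and Proposal A advance.
Runoff: Proposal B is ranked above Proposal A on 15 ballots, Proposal A above Proposal B on 27.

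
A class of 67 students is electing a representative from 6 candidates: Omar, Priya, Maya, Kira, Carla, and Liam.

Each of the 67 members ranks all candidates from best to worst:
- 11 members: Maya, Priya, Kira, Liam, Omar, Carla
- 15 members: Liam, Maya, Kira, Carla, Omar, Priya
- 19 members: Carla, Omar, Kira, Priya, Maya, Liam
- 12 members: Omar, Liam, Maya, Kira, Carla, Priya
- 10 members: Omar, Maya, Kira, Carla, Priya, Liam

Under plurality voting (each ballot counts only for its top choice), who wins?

Omar

First-place votes: Omar 22, Priya 0, Maya 11, Kira 0, Carla 19, Liam 15.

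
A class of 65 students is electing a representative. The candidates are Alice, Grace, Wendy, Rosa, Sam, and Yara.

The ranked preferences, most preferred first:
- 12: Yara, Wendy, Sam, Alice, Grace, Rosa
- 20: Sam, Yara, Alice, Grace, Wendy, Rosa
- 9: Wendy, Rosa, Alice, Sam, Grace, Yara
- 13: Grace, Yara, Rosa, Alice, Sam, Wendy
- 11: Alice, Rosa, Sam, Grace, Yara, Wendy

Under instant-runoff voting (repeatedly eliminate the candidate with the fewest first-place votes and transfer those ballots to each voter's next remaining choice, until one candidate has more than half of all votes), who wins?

Round 1: Alice 11, Grace 13, Wendy 9, Rosa 0, Sam 20, Yara 12. Rosa eliminated.
Round 2: Alice 11, Grace 13, Wendy 9, Sam 20, Yara 12. Wendy eliminated.
Round 3: Alice 20, Grace 13, Sam 20, Yara 12. Yara eliminated.
Round 4: Alice 20, Grace 13, Sam 32. Grace eliminated.
Round 5: Alice 33, Sam 32. Alice has a majority (≥33).

Alice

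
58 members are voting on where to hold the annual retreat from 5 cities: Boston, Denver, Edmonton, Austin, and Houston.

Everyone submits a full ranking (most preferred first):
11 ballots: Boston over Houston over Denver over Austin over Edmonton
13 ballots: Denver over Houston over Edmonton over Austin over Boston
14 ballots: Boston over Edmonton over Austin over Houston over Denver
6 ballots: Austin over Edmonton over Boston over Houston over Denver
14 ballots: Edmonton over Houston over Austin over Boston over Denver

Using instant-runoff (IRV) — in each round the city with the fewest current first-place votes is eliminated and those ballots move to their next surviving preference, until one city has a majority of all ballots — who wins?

Edmonton

Round 1: Boston 25, Denver 13, Edmonton 14, Austin 6, Houston 0. Houston eliminated.
Round 2: Boston 25, Denver 13, Edmonton 14, Austin 6. Austin eliminated.
Round 3: Boston 25, Denver 13, Edmonton 20. Denver eliminated.
Round 4: Boston 25, Edmonton 33. Edmonton has a majority (≥30).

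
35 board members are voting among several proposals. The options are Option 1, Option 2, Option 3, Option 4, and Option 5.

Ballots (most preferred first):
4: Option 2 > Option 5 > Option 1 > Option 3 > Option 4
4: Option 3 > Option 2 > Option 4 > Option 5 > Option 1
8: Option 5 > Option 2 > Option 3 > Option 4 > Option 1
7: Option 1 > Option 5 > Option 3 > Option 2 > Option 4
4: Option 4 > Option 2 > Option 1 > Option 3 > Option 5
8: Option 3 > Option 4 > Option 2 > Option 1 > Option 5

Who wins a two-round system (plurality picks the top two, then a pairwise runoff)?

Round 1 first-place votes: Option 1 7, Option 2 4, Option 3 12, Option 4 4, Option 5 8. Option 3 and Option 5 advance.
Runoff: Option 3 is ranked above Option 5 on 16 ballots, Option 5 above Option 3 on 19.

Option 5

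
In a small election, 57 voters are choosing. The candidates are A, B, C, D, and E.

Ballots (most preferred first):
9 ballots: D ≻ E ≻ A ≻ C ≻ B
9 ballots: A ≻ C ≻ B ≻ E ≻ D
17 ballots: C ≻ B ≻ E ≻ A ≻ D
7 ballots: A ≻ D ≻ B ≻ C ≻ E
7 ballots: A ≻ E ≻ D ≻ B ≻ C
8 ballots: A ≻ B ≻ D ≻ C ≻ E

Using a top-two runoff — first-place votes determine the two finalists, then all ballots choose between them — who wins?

A

Round 1 first-place votes: A 31, B 0, C 17, D 9, E 0. A and C advance.
Runoff: A is ranked above C on 40 ballots, C above A on 17.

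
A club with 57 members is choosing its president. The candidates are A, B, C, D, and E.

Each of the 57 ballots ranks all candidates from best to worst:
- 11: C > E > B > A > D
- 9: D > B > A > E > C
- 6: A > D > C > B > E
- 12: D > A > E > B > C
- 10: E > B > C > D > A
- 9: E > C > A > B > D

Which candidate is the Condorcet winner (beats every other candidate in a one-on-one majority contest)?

E vs A: 30–27
E vs B: 42–15
E vs C: 40–17
E vs D: 30–27
E beats every other candidate.

E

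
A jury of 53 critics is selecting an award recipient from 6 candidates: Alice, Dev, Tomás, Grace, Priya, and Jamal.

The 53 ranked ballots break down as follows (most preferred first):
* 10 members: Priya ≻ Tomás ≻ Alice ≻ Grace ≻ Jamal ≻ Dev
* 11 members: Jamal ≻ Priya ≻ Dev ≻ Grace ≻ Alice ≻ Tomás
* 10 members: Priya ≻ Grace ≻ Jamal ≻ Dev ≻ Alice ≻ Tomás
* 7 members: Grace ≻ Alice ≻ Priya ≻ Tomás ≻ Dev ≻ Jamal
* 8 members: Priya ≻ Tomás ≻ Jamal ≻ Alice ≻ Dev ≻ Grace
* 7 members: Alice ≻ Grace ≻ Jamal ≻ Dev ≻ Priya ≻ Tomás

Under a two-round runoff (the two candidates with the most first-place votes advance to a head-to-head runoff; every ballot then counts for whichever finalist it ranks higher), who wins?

Priya

Round 1 first-place votes: Alice 7, Dev 0, Tomás 0, Grace 7, Priya 28, Jamal 11. Priya and Jamal advance.
Runoff: Priya is ranked above Jamal on 35 ballots, Jamal above Priya on 18.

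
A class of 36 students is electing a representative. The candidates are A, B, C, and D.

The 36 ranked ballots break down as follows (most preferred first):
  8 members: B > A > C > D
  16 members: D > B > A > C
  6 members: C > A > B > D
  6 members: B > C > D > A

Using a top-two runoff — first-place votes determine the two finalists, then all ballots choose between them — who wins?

Round 1 first-place votes: A 0, B 14, C 6, D 16. D and B advance.
Runoff: D is ranked above B on 16 ballots, B above D on 20.

B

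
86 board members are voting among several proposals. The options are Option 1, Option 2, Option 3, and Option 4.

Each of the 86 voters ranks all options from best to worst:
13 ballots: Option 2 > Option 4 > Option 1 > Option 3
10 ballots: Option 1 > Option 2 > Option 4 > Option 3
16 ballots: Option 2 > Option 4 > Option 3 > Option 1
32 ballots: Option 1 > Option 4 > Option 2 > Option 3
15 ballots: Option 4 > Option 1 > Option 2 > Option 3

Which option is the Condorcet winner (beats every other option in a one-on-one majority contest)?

Option 4 vs Option 1: 44–42
Option 4 vs Option 2: 47–39
Option 4 vs Option 3: 86–0
Option 4 beats every other option.

Option 4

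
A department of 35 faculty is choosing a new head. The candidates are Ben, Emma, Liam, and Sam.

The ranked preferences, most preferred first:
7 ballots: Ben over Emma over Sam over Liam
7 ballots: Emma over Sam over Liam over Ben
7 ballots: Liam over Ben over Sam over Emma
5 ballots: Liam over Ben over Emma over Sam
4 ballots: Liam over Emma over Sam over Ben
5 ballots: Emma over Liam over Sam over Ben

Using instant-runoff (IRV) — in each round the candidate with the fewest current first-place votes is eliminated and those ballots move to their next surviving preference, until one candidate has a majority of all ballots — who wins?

Emma

Round 1: Ben 7, Emma 12, Liam 16, Sam 0. Sam eliminated.
Round 2: Ben 7, Emma 12, Liam 16. Ben eliminated.
Round 3: Emma 19, Liam 16. Emma has a majority (≥18).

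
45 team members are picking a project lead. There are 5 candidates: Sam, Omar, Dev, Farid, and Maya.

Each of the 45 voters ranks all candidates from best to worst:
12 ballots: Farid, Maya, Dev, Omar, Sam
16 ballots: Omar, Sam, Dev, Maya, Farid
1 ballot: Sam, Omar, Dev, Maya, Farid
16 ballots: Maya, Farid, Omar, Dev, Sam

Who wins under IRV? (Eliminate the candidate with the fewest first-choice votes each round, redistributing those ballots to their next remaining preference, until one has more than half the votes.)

Maya

Round 1: Sam 1, Omar 16, Dev 0, Farid 12, Maya 16. Dev eliminated.
Round 2: Sam 1, Omar 16, Farid 12, Maya 16. Sam eliminated.
Round 3: Omar 17, Farid 12, Maya 16. Farid eliminated.
Round 4: Omar 17, Maya 28. Maya has a majority (≥23).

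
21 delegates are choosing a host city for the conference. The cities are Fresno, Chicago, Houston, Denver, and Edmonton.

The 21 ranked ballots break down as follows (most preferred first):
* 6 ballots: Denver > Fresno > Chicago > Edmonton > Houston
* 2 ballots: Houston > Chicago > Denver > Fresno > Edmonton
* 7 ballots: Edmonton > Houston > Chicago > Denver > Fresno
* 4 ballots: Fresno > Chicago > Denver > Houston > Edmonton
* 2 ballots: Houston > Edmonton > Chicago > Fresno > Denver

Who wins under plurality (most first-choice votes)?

First-place votes: Fresno 4, Chicago 0, Houston 4, Denver 6, Edmonton 7.

Edmonton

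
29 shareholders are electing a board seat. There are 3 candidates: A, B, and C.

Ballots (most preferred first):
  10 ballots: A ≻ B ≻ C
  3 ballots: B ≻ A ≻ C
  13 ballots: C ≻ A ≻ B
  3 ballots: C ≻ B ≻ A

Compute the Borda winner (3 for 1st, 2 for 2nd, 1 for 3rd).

A

A: 10×3 + 3×2 + 13×2 + 3×1 = 65
B: 10×2 + 3×3 + 13×1 + 3×2 = 48
C: 10×1 + 3×1 + 13×3 + 3×3 = 61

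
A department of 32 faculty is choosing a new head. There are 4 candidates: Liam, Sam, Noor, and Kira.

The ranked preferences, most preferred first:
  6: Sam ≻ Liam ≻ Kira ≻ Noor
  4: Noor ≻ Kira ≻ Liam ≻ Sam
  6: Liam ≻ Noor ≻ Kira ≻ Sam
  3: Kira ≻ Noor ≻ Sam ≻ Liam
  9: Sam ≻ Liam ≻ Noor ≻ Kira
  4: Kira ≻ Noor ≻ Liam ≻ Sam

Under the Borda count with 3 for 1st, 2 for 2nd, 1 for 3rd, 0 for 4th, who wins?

Liam: 6×2 + 4×1 + 6×3 + 3×0 + 9×2 + 4×1 = 56
Sam: 6×3 + 4×0 + 6×0 + 3×1 + 9×3 + 4×0 = 48
Noor: 6×0 + 4×3 + 6×2 + 3×2 + 9×1 + 4×2 = 47
Kira: 6×1 + 4×2 + 6×1 + 3×3 + 9×0 + 4×3 = 41

Liam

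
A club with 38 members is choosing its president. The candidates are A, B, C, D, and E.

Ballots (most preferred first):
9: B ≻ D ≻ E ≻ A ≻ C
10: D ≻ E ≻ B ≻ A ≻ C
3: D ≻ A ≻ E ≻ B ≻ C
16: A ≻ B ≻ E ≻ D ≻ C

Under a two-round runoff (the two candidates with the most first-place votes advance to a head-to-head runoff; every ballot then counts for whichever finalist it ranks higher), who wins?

Round 1 first-place votes: A 16, B 9, C 0, D 13, E 0. A and D advance.
Runoff: A is ranked above D on 16 ballots, D above A on 22.

D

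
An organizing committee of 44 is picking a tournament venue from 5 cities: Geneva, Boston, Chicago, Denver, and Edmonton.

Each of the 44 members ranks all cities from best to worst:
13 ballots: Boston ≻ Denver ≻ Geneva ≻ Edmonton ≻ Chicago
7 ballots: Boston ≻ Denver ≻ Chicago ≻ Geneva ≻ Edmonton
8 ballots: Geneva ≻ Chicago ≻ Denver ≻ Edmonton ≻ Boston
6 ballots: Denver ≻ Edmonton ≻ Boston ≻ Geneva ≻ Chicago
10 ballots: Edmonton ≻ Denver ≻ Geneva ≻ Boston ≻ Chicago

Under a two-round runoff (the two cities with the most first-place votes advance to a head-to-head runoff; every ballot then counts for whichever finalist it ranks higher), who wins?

Edmonton

Round 1 first-place votes: Geneva 8, Boston 20, Chicago 0, Denver 6, Edmonton 10. Boston and Edmonton advance.
Runoff: Boston is ranked above Edmonton on 20 ballots, Edmonton above Boston on 24.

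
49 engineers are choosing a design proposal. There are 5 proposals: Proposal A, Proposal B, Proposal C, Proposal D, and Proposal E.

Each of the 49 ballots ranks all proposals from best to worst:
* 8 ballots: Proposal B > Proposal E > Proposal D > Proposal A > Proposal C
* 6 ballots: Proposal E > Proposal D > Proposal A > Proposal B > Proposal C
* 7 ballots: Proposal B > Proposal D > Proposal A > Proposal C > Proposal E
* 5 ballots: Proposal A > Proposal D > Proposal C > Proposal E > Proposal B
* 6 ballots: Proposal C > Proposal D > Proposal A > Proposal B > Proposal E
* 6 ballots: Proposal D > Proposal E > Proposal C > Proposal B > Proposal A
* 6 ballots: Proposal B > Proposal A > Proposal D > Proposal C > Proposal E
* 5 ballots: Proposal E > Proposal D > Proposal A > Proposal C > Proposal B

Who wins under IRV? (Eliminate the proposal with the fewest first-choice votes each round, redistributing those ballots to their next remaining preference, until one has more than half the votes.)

Round 1: Proposal A 5, Proposal B 21, Proposal C 6, Proposal D 6, Proposal E 11. Proposal A eliminated.
Round 2: Proposal B 21, Proposal C 6, Proposal D 11, Proposal E 11. Proposal C eliminated.
Round 3: Proposal B 21, Proposal D 17, Proposal E 11. Proposal E eliminated.
Round 4: Proposal B 21, Proposal D 28. Proposal D has a majority (≥25).

Proposal D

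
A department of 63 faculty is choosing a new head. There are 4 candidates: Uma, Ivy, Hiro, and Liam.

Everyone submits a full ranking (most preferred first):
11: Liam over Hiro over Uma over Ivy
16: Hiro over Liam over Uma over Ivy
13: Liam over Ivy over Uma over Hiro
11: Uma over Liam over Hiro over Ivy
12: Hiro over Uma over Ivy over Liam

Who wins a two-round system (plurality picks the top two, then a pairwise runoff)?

Liam

Round 1 first-place votes: Uma 11, Ivy 0, Hiro 28, Liam 24. Hiro and Liam advance.
Runoff: Hiro is ranked above Liam on 28 ballots, Liam above Hiro on 35.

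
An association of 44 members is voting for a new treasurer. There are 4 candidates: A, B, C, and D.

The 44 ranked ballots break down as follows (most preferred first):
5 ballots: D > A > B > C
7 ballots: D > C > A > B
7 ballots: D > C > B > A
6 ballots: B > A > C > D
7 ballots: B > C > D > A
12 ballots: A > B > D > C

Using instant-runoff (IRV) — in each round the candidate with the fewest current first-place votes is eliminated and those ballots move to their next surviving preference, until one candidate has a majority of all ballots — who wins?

B

Round 1: A 12, B 13, C 0, D 19. C eliminated.
Round 2: A 12, B 13, D 19. A eliminated.
Round 3: B 25, D 19. B has a majority (≥23).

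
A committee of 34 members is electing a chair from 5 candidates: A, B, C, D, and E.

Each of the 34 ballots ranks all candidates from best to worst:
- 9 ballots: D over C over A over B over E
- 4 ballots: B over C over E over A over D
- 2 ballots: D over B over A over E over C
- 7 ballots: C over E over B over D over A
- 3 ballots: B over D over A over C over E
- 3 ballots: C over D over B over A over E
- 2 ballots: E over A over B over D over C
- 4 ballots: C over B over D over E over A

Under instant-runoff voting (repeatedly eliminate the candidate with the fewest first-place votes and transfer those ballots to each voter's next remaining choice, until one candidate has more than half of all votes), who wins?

C

Round 1: A 0, B 7, C 14, D 11, E 2. A eliminated.
Round 2: B 7, C 14, D 11, E 2. E eliminated.
Round 3: B 9, C 14, D 11. B eliminated.
Round 4: C 18, D 16. C has a majority (≥18).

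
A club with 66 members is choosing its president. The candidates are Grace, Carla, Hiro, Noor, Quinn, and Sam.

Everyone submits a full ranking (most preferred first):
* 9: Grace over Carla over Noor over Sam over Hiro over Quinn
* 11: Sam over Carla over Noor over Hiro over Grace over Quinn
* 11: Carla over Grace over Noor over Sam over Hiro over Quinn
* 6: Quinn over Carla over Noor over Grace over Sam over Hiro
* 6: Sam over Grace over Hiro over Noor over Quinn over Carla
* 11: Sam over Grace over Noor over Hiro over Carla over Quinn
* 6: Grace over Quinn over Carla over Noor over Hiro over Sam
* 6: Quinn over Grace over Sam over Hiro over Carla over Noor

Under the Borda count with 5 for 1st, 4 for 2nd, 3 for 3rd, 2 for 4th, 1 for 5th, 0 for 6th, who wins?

Grace: 9×5 + 11×1 + 11×4 + 6×2 + 6×4 + 11×4 + 6×5 + 6×4 = 234
Carla: 9×4 + 11×4 + 11×5 + 6×4 + 6×0 + 11×1 + 6×3 + 6×1 = 194
Hiro: 9×1 + 11×2 + 11×1 + 6×0 + 6×3 + 11×2 + 6×1 + 6×2 = 100
Noor: 9×3 + 11×3 + 11×3 + 6×3 + 6×2 + 11×3 + 6×2 + 6×0 = 168
Quinn: 9×0 + 11×0 + 11×0 + 6×5 + 6×1 + 11×0 + 6×4 + 6×5 = 90
Sam: 9×2 + 11×5 + 11×2 + 6×1 + 6×5 + 11×5 + 6×0 + 6×3 = 204

Grace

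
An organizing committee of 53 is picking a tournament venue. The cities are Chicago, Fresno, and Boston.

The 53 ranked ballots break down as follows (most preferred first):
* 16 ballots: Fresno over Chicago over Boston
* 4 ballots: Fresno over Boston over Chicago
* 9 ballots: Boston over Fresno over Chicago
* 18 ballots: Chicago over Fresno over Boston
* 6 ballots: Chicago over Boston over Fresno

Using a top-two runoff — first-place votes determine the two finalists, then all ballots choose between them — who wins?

Fresno

Round 1 first-place votes: Chicago 24, Fresno 20, Boston 9. Chicago and Fresno advance.
Runoff: Chicago is ranked above Fresno on 24 ballots, Fresno above Chicago on 29.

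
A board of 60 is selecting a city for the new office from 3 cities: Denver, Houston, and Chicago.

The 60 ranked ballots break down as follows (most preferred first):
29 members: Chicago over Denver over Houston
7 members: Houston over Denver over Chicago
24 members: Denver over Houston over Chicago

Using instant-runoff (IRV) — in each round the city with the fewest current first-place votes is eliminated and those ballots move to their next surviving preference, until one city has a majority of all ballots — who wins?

Round 1: Denver 24, Houston 7, Chicago 29. Houston eliminated.
Round 2: Denver 31, Chicago 29. Denver has a majority (≥31).

Denver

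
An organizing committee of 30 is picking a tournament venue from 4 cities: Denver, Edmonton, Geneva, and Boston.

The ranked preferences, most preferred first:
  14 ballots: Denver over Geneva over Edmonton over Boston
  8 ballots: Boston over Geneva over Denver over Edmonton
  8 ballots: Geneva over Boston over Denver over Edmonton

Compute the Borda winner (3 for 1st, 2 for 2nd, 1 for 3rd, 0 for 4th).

Geneva

Denver: 14×3 + 8×1 + 8×1 = 58
Edmonton: 14×1 + 8×0 + 8×0 = 14
Geneva: 14×2 + 8×2 + 8×3 = 68
Boston: 14×0 + 8×3 + 8×2 = 40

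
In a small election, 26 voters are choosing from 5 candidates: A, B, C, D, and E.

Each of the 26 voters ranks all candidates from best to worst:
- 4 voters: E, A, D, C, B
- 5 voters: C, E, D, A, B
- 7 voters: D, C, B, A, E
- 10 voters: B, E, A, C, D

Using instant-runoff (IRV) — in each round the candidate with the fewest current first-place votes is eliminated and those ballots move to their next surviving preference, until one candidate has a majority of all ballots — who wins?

D

Round 1: A 0, B 10, C 5, D 7, E 4. A eliminated.
Round 2: B 10, C 5, D 7, E 4. E eliminated.
Round 3: B 10, C 5, D 11. C eliminated.
Round 4: B 10, D 16. D has a majority (≥14).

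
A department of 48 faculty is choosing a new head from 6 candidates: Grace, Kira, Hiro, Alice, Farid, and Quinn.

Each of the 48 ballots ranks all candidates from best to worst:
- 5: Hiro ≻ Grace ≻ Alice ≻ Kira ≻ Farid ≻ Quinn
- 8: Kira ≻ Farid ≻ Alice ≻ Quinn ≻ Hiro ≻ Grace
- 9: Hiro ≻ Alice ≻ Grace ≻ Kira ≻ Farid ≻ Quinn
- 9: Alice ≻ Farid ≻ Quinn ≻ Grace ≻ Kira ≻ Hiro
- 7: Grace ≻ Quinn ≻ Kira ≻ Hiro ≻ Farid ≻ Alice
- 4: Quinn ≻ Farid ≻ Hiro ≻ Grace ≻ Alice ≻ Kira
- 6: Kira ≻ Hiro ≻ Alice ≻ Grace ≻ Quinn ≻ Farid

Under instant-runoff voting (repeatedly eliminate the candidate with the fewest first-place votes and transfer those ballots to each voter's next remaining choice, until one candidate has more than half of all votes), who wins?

Kira

Round 1: Grace 7, Kira 14, Hiro 14, Alice 9, Farid 0, Quinn 4. Farid eliminated.
Round 2: Grace 7, Kira 14, Hiro 14, Alice 9, Quinn 4. Quinn eliminated.
Round 3: Grace 7, Kira 14, Hiro 18, Alice 9. Grace eliminated.
Round 4: Kira 21, Hiro 18, Alice 9. Alice eliminated.
Round 5: Kira 30, Hiro 18. Kira has a majority (≥25).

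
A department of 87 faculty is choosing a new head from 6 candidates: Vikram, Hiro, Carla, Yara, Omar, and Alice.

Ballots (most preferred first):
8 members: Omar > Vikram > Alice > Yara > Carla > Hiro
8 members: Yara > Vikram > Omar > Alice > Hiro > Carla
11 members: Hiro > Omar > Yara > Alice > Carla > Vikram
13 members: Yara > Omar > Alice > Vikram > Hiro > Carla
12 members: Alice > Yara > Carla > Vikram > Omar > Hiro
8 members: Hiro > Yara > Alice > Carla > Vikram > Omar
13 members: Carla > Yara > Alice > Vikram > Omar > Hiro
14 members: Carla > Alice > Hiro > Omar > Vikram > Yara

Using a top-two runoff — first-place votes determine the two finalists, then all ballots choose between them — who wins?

Yara

Round 1 first-place votes: Vikram 0, Hiro 19, Carla 27, Yara 21, Omar 8, Alice 12. Carla and Yara advance.
Runoff: Carla is ranked above Yara on 27 ballots, Yara above Carla on 60.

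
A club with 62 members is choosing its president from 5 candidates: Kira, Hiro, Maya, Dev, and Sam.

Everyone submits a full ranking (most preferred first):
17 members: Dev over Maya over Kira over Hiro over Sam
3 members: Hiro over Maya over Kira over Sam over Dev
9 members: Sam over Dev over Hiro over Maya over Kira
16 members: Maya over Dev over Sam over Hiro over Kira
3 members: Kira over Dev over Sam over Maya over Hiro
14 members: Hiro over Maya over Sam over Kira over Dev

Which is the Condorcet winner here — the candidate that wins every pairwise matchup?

Maya vs Kira: 59–3
Maya vs Hiro: 36–26
Maya vs Dev: 33–29
Maya vs Sam: 50–12
Maya beats every other candidate.

Maya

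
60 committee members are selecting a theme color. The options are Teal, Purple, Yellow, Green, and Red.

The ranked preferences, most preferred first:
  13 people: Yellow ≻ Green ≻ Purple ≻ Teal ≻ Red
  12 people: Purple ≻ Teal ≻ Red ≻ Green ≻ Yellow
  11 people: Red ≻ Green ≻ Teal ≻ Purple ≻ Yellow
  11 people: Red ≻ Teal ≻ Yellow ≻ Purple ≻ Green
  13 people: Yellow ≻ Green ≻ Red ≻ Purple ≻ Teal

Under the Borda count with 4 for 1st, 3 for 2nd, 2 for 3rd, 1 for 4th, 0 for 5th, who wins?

Teal: 13×1 + 12×3 + 11×2 + 11×3 + 13×0 = 104
Purple: 13×2 + 12×4 + 11×1 + 11×1 + 13×1 = 109
Yellow: 13×4 + 12×0 + 11×0 + 11×2 + 13×4 = 126
Green: 13×3 + 12×1 + 11×3 + 11×0 + 13×3 = 123
Red: 13×0 + 12×2 + 11×4 + 11×4 + 13×2 = 138

Red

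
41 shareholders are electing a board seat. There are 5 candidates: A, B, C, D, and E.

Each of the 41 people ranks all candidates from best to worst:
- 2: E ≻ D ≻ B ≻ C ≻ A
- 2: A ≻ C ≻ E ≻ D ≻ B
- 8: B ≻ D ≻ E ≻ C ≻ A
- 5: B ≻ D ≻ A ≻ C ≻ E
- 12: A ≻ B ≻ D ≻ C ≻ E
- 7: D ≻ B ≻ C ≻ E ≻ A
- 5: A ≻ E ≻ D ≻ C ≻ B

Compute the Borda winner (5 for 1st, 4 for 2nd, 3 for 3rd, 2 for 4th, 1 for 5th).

B

A: 2×1 + 2×5 + 8×1 + 5×3 + 12×5 + 7×1 + 5×5 = 127
B: 2×3 + 2×1 + 8×5 + 5×5 + 12×4 + 7×4 + 5×1 = 154
C: 2×2 + 2×4 + 8×2 + 5×2 + 12×2 + 7×3 + 5×2 = 93
D: 2×4 + 2×2 + 8×4 + 5×4 + 12×3 + 7×5 + 5×3 = 150
E: 2×5 + 2×3 + 8×3 + 5×1 + 12×1 + 7×2 + 5×4 = 91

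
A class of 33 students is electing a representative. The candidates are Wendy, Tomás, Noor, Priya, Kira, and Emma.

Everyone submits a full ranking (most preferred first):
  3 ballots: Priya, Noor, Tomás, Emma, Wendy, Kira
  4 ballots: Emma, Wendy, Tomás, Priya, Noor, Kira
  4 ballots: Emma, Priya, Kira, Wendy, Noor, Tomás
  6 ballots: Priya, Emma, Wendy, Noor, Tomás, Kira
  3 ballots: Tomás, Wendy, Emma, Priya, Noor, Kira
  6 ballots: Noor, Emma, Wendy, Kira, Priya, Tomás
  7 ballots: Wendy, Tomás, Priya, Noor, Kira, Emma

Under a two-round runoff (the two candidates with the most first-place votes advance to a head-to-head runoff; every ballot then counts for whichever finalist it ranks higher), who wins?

Round 1 first-place votes: Wendy 7, Tomás 3, Noor 6, Priya 9, Kira 0, Emma 8. Priya and Emma advance.
Runoff: Priya is ranked above Emma on 16 ballots, Emma above Priya on 17.

Emma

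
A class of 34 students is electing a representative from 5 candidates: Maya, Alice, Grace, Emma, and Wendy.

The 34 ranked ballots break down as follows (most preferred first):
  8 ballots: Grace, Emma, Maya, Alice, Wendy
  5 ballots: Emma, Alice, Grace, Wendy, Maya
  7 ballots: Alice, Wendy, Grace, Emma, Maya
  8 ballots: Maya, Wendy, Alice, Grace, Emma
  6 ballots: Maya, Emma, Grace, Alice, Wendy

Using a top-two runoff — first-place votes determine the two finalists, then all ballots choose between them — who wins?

Round 1 first-place votes: Maya 14, Alice 7, Grace 8, Emma 5, Wendy 0. Maya and Grace advance.
Runoff: Maya is ranked above Grace on 14 ballots, Grace above Maya on 20.

Grace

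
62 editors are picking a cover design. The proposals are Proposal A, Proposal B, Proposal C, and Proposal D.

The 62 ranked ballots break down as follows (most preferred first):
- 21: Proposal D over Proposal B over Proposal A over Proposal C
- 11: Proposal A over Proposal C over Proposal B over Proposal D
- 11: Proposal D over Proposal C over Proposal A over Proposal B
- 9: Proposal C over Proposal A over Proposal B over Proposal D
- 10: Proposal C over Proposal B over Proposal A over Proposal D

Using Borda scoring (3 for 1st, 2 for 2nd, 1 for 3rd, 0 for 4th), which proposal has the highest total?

Proposal C

Proposal A: 21×1 + 11×3 + 11×1 + 9×2 + 10×1 = 93
Proposal B: 21×2 + 11×1 + 11×0 + 9×1 + 10×2 = 82
Proposal C: 21×0 + 11×2 + 11×2 + 9×3 + 10×3 = 101
Proposal D: 21×3 + 11×0 + 11×3 + 9×0 + 10×0 = 96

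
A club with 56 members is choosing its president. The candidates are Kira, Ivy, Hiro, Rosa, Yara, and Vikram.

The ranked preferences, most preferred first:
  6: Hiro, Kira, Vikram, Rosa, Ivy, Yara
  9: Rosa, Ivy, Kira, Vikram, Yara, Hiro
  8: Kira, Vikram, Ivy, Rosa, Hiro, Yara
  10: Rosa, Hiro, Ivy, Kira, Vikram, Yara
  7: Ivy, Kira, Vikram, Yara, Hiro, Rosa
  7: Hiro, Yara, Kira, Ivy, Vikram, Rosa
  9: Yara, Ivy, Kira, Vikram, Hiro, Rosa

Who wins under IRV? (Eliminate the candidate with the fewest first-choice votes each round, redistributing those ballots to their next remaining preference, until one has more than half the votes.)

Kira

Round 1: Kira 8, Ivy 7, Hiro 13, Rosa 19, Yara 9, Vikram 0. Vikram eliminated.
Round 2: Kira 8, Ivy 7, Hiro 13, Rosa 19, Yara 9. Ivy eliminated.
Round 3: Kira 15, Hiro 13, Rosa 19, Yara 9. Yara eliminated.
Round 4: Kira 24, Hiro 13, Rosa 19. Hiro eliminated.
Round 5: Kira 37, Rosa 19. Kira has a majority (≥29).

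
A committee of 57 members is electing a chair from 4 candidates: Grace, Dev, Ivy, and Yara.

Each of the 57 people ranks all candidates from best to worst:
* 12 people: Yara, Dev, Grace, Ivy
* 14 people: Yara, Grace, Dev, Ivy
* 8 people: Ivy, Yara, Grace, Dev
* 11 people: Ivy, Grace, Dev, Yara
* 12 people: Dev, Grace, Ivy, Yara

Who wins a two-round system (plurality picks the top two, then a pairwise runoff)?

Round 1 first-place votes: Grace 0, Dev 12, Ivy 19, Yara 26. Yara and Ivy advance.
Runoff: Yara is ranked above Ivy on 26 ballots, Ivy above Yara on 31.

Ivy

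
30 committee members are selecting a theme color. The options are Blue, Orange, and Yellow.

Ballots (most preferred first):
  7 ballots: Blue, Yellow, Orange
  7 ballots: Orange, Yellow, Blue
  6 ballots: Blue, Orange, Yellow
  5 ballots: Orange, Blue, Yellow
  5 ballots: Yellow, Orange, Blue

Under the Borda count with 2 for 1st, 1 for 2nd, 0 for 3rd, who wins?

Blue: 7×2 + 7×0 + 6×2 + 5×1 + 5×0 = 31
Orange: 7×0 + 7×2 + 6×1 + 5×2 + 5×1 = 35
Yellow: 7×1 + 7×1 + 6×0 + 5×0 + 5×2 = 24

Orange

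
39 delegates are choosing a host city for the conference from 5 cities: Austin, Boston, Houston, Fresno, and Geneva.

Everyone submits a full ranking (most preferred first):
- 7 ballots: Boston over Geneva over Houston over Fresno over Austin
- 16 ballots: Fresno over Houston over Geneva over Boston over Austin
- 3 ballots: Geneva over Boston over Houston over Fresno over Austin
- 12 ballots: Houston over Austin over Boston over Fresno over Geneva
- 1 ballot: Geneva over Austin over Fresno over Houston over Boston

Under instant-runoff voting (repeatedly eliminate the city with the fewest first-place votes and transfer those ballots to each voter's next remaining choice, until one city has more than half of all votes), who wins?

Houston

Round 1: Austin 0, Boston 7, Houston 12, Fresno 16, Geneva 4. Austin eliminated.
Round 2: Boston 7, Houston 12, Fresno 16, Geneva 4. Geneva eliminated.
Round 3: Boston 10, Houston 12, Fresno 17. Boston eliminated.
Round 4: Houston 22, Fresno 17. Houston has a majority (≥20).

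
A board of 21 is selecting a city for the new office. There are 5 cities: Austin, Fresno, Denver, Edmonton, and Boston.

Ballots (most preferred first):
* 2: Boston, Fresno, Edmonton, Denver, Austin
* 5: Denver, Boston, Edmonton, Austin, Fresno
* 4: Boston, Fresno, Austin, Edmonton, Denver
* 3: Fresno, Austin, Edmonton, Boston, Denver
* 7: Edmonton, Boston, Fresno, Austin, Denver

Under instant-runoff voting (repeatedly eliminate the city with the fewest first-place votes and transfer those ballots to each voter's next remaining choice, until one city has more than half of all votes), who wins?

Round 1: Austin 0, Fresno 3, Denver 5, Edmonton 7, Boston 6. Austin eliminated.
Round 2: Fresno 3, Denver 5, Edmonton 7, Boston 6. Fresno eliminated.
Round 3: Denver 5, Edmonton 10, Boston 6. Denver eliminated.
Round 4: Edmonton 10, Boston 11. Boston has a majority (≥11).

Boston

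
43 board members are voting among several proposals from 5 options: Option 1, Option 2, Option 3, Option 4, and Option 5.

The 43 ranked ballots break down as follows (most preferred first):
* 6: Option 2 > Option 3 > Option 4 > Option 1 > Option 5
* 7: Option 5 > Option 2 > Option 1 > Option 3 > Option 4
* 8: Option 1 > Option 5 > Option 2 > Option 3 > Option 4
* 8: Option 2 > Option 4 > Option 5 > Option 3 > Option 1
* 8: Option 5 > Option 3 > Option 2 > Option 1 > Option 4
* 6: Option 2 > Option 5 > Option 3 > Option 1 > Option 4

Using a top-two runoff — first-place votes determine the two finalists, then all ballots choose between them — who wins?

Option 5

Round 1 first-place votes: Option 1 8, Option 2 20, Option 3 0, Option 4 0, Option 5 15. Option 2 and Option 5 advance.
Runoff: Option 2 is ranked above Option 5 on 20 ballots, Option 5 above Option 2 on 23.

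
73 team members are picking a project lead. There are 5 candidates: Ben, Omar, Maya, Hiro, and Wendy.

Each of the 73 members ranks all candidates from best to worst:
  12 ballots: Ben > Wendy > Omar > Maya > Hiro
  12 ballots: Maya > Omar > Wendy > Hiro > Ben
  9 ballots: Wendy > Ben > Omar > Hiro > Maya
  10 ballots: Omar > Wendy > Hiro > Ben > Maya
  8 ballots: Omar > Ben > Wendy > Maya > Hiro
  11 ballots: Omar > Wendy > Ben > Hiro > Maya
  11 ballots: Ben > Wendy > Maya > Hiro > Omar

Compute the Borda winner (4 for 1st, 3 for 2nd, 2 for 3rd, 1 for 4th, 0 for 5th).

Ben: 12×4 + 12×0 + 9×3 + 10×1 + 8×3 + 11×2 + 11×4 = 175
Omar: 12×2 + 12×3 + 9×2 + 10×4 + 8×4 + 11×4 + 11×0 = 194
Maya: 12×1 + 12×4 + 9×0 + 10×0 + 8×1 + 11×0 + 11×2 = 90
Hiro: 12×0 + 12×1 + 9×1 + 10×2 + 8×0 + 11×1 + 11×1 = 63
Wendy: 12×3 + 12×2 + 9×4 + 10×3 + 8×2 + 11×3 + 11×3 = 208

Wendy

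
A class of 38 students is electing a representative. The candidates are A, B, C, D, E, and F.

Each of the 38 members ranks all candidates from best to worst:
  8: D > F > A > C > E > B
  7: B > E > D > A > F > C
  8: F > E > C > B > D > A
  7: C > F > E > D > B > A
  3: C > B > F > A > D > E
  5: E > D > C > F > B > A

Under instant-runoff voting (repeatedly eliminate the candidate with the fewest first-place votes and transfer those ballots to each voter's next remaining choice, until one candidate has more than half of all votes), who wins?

D

Round 1: A 0, B 7, C 10, D 8, E 5, F 8. A eliminated.
Round 2: B 7, C 10, D 8, E 5, F 8. E eliminated.
Round 3: B 7, C 10, D 13, F 8. B eliminated.
Round 4: C 10, D 20, F 8. D has a majority (≥20).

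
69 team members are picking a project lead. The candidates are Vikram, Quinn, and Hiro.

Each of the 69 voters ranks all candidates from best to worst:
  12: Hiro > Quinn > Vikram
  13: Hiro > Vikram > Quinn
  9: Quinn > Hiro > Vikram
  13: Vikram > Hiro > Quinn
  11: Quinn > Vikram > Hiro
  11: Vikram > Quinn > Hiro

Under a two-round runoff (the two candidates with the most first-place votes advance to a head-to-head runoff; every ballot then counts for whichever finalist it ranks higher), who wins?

Round 1 first-place votes: Vikram 24, Quinn 20, Hiro 25. Hiro and Vikram advance.
Runoff: Hiro is ranked above Vikram on 34 ballots, Vikram above Hiro on 35.

Vikram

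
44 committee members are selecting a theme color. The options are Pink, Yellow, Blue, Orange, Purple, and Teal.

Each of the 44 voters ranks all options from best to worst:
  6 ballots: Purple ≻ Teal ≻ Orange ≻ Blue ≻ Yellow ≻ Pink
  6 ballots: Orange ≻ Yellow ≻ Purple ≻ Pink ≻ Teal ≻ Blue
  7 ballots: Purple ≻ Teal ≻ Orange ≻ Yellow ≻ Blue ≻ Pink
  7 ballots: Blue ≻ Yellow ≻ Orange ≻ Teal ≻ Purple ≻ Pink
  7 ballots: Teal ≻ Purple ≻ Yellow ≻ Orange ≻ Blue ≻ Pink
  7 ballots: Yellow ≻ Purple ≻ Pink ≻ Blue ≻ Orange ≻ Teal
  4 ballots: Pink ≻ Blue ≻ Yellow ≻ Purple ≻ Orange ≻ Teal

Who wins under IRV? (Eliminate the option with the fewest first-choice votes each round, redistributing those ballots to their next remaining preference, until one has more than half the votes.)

Round 1: Pink 4, Yellow 7, Blue 7, Orange 6, Purple 13, Teal 7. Pink eliminated.
Round 2: Yellow 7, Blue 11, Orange 6, Purple 13, Teal 7. Orange eliminated.
Round 3: Yellow 13, Blue 11, Purple 13, Teal 7. Teal eliminated.
Round 4: Yellow 13, Blue 11, Purple 20. Blue eliminated.
Round 5: Yellow 24, Purple 20. Yellow has a majority (≥23).

Yellow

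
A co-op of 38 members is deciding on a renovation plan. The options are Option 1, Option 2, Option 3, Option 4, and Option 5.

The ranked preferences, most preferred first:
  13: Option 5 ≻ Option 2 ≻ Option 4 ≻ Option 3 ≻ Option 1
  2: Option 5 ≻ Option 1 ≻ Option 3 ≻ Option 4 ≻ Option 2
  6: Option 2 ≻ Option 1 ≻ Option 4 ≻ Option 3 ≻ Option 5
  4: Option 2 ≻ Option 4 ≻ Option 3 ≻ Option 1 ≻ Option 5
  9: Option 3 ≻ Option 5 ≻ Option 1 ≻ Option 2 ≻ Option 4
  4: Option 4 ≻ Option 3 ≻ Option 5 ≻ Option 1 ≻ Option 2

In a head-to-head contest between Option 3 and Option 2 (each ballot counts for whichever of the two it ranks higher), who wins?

Option 2

Option 3 is ranked above Option 2 on 15 ballots; Option 2 above Option 3 on 23.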